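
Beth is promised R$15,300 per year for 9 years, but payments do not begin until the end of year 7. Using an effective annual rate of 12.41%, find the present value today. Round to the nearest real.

PV at t=6 (ordinary 9-year annuity): 15300 × a(9|0.1241) = 15300 × 5.246223 = 80,267.2044
PV₀ = 80,267.2044 / (1+0.1241)^6 = 80,267.2044 / 2.017575 = 39,784.0004

R$39,784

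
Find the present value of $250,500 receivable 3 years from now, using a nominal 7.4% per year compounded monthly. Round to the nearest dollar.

$200,766

Periodic rate i = 0.074/12 = 0.00616667; n = 3 × 12 = 36 periods.
Discount factor = (1+0.00616667)^(−36) = 0.801462; PV = 250,500 × 0.801462 = 200,766.1142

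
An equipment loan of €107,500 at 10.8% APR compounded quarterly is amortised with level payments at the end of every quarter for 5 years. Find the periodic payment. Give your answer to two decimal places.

€7,026.76

i = 0.108/4 = 0.027 per quarter; n = 5·4 = 20.
PMT = 107500 / ( [1 − (1+0.027)^(−20)] / 0.027 ) = 107500 / 15.298648 = 7,026.7649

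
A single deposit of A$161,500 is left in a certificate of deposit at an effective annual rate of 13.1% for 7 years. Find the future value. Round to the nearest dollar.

161,500 × (1+0.131)^7 = 161,500 × 2.367218 = 382,305.6894

A$382,306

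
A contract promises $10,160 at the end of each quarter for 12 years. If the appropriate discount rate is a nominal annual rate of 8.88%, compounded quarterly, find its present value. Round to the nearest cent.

$298,136.37

Periodic rate i = 0.0888/4 = 0.0222; n = 12 × 4 = 48 periods.
PV = 10160 × [1 − (1+0.0222)^(−48)] / 0.0222 = 10160 × 29.344131 = 298,136.3666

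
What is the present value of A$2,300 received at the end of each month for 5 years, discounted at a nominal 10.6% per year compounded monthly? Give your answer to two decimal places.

i = 0.106/12 = 0.00883333 per month; n = 5·12 = 60.
PV = PMT · [1 − (1+i)^(−n)] / i = 2300 · 46.417774 = 106,760.8800

A$106,760.88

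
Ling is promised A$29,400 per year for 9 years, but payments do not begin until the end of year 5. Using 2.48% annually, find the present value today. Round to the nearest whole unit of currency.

A$212,670

Value one period before first payment (t=4): 29400 × [1 − (1+0.0248)^(−9)] / 0.0248 = 29400 × 7.978391 = 234,564.7090
Discount back 4 years: 234,564.7090 × (1+0.0248)^(−4) = 234,564.7090 × 0.906658 = 212,669.9871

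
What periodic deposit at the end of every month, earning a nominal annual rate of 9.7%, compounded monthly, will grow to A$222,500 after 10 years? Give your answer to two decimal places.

A$1,104.97

Periodic rate i = 0.097/12 = 0.00808333; n = 10 × 12 = 120 periods.
FV-annuity factor = 201.362232; PMT = 222500 / 201.362232 = 1,104.9738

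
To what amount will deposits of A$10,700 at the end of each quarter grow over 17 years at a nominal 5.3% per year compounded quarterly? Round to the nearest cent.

i = 0.053/4 = 0.01325 per quarter; n = 17·4 = 68.
FV = 10700 × [(1+0.01325)^68 − 1] / 0.01325 = 10700 × 109.248236 = 1,168,956.1291

A$1,168,956.13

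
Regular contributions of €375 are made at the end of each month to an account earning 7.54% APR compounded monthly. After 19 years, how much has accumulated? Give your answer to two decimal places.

i = 0.0754/12 = 0.00628333 per month; n = 19·12 = 228.
FV = 375 × [(1+0.00628333)^228 − 1] / 0.00628333 = 375 × 504.643342 = 189,241.2531

€189,241.25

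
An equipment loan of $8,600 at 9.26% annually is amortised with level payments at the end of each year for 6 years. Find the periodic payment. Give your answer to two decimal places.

Annuity-PV factor = 4.451357; PMT = 8600 / 4.451357 = 1,931.9953

$1,932.00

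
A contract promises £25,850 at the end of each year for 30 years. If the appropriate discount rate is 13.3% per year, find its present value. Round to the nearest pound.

£189,772

PV = PMT · [1 − (1+i)^(−n)] / i = 25850 · 7.341275 = 189,771.9704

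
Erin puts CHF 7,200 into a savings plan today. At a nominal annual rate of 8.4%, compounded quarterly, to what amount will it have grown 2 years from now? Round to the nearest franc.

CHF 8,502

Periodic rate i = 0.084/4 = 0.021; n = 2 × 4 = 8 periods.
7,200 × (1+0.021)^8 = 7,200 × 1.180880 = 8,502.3393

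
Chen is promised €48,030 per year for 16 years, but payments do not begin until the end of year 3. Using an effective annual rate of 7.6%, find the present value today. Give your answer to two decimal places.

€376,776.93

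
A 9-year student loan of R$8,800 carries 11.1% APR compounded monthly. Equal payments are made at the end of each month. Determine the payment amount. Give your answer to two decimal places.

i = 0.111/12 = 0.00925 per month; n = 9·12 = 108.
Annuity-PV factor = 68.114334; PMT = 8800 / 68.114334 = 129.1945

R$129.19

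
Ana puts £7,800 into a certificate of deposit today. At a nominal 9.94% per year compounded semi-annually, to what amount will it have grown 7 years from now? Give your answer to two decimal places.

£15,381.81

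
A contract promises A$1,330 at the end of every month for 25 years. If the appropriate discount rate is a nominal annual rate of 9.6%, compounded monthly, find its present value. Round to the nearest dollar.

With 12 periods per year: i = 0.008, n = 300.
Annuity factor a(300|0.008) = 113.551453; PV = 1330 × 113.551453 = 151,023.4322

A$151,023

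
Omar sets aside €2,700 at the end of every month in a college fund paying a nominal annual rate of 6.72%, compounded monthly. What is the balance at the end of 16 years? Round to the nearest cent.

€926,583.22

Periodic rate i = 0.0672/12 = 0.0056; n = 16 × 12 = 192 periods.
FV = PMT · [(1+i)^n − 1] / i = 2700 · 343.178972 = 926,583.2244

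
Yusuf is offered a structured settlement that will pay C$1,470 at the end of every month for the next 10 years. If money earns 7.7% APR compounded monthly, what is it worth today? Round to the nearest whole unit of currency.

i = 0.077/12 = 0.00641667 per month; n = 10·12 = 120.
PV = 1470 × [1 − (1+0.00641667)^(−120)] / 0.00641667 = 1470 × 83.508555 = 122,757.5765

C$122,758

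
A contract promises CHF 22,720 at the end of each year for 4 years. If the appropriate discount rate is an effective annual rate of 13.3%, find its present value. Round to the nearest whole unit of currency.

CHF 67,161

PV = PMT · [1 − (1+i)^(−n)] / i = 22720 · 2.956025 = 67,160.8993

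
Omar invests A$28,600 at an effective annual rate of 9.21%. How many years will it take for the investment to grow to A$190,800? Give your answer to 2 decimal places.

21.54 years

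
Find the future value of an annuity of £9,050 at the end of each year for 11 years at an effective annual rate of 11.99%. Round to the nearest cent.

£186,822.12

FV = PMT · [(1+i)^n − 1] / i = 9050 · 20.643328 = 186,822.1228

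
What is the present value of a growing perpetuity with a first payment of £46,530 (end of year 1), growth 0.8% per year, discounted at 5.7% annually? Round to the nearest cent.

£949,591.84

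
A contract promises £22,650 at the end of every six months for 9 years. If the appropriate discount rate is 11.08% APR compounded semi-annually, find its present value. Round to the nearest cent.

i = 0.1108/2 = 0.0554 per half-year; n = 9·2 = 18.
PV = PMT · [1 − (1+i)^(−n)] / i = 22650 · 11.211699 = 253,944.9769

£253,944.98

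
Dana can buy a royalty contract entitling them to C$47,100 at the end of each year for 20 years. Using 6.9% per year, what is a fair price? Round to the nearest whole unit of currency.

C$502,880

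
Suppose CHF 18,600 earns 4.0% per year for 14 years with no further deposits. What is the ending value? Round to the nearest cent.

FV = PV·(1+i)^n = 18,600 × 1.731676 = 32,209.1819

CHF 32,209.18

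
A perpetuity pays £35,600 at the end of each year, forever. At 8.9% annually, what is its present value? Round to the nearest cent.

PV = PMT / i = 35600 / 0.089 = 400,000.0000

£400,000.00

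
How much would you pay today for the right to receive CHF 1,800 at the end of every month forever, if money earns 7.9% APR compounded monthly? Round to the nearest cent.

CHF 273,417.72

Periodic rate i = 0.079/12 = 0.00658333.
PV = C/r = 1800/0.00658333 = 273,417.7215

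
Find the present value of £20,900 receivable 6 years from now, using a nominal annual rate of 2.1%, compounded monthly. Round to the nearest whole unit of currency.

Periodic rate i = 0.021/12 = 0.00175; n = 6 × 12 = 72 periods.
Discount factor = (1+0.00175)^(−72) = 0.881712; PV = 20,900 × 0.881712 = 18,427.7795

£18,428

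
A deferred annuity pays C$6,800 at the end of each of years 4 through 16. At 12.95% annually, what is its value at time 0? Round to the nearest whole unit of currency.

Value one period before first payment (t=3): 6800 × [1 − (1+0.1295)^(−13)] / 0.1295 = 6800 × 6.136351 = 41,727.1868
PV₀ = 41,727.1868 / (1+0.1295)^3 = 41,727.1868 / 1.440982 = 28,957.4557

C$28,957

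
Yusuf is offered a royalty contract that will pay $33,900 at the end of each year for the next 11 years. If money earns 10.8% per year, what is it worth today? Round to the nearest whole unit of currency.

$212,302

PV = 33900 × [1 − (1+0.108)^(−11)] / 0.108 = 33900 × 6.262590 = 212,301.7852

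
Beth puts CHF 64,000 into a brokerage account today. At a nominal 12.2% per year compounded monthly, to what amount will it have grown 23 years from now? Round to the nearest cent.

CHF 1,043,896.05

i = 0.122/12 = 0.0101667 per month; n = 23·12 = 276.
FV = PV·(1+i)^n = 64,000 × 16.310876 = 1,043,896.0514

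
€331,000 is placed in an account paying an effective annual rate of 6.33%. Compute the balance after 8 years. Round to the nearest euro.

FV = PV·(1+i)^n = 331,000 × 1.633979 = 540,847.0993

€540,847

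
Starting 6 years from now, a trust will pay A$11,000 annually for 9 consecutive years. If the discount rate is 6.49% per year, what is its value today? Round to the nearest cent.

A$53,487.90

PV at t=5 (ordinary 9-year annuity): 11000 × a(9|0.0649) = 11000 × 6.658969 = 73,248.6599
Discount back 5 years: 73,248.6599 × (1+0.0649)^(−5) = 73,248.6599 × 0.730224 = 53,487.9002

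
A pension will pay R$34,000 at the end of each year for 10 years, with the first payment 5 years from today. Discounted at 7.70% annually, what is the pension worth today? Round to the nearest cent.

PV at t=4 (ordinary 10-year annuity): 34000 × a(10|0.077) = 34000 × 6.801834 = 231,262.3705
PV₀ = 231,262.3705 / (1+0.077)^4 = 231,262.3705 / 1.345435 = 171,886.6549

R$171,886.65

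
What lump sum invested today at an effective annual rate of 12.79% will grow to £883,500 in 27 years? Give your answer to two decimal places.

£34,268.92

PV = 883,500 / (1 + 0.1279)^27 = 883,500 / 25.781377 = 34,268.9221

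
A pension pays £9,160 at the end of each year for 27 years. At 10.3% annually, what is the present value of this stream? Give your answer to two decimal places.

£82,629.44

PV = 9160 × [1 − (1+0.103)^(−27)] / 0.103 = 9160 × 9.020682 = 82,629.4437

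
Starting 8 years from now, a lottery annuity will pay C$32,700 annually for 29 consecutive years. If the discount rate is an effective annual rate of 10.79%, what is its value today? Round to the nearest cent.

C$140,341.31

Value one period before first payment (t=7): 32700 × [1 − (1+0.1079)^(−29)] / 0.1079 = 32700 × 8.793094 = 287,534.1599
PV₀ = 287,534.1599 / (1+0.1079)^7 = 287,534.1599 / 2.048821 = 140,341.3051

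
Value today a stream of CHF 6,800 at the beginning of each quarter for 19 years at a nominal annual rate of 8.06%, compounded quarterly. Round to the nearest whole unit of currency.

i = 0.0806/4 = 0.02015 per quarter; n = 19·4 = 76.
PV = PMT · [1 − (1+i)^(−n)] / i × (1+i) = 6800 · 39.512460 = 268,684.7306
(Beginning-of-period payments → annuity-due factor ×(1+i).)

CHF 268,685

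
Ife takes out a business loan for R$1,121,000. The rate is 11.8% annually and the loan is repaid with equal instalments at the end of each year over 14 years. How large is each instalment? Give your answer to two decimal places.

PMT = 1.121e+06 / ( [1 − (1+0.118)^(−14)] / 0.118 ) = 1.121e+06 / 6.696572 = 167,399.0754

R$167,399.08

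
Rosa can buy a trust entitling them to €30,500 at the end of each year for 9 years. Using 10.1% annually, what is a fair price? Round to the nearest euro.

Annuity factor a(9|0.101) = 5.736203; PV = 30500 × 5.736203 = 174,954.2061

€174,954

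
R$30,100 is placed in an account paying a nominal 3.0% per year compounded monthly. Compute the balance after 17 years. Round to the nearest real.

With 12 periods per year: i = 0.0025, n = 204.
FV = 30,100 × (1 + 0.0025)^204 = 50,093.3734

R$50,093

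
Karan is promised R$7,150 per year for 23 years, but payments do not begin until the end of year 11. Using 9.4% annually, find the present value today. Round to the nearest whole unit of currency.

R$27,052

PV at t=10 (ordinary 23-year annuity): 7150 × a(23|0.094) = 7150 × 9.290969 = 66,430.4256
PV₀ = 66,430.4256 / (1+0.094)^10 = 66,430.4256 / 2.455688 = 27,051.6534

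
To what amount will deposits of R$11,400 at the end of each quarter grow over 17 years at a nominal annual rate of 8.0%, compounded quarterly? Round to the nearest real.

Periodic rate i = 0.08/4 = 0.02; n = 17 × 4 = 68 periods.
FV = 11400 × [(1+0.02)^68 − 1] / 0.02 = 11400 × 142.212525 = 1,621,222.7865

R$1,621,223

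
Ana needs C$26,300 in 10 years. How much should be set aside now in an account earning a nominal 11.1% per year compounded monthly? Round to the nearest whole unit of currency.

C$8,712

With 12 periods per year: i = 0.00925, n = 120.
PV = 26,300 / (1 + 0.00925)^120 = 26,300 / 3.018916 = 8,711.7375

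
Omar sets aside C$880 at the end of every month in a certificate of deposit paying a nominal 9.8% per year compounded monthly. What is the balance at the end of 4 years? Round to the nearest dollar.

With 12 periods per year: i = 0.00816667, n = 48.
FV = PMT · [(1+i)^n − 1] / i = 880 · 58.479614 = 51,462.0607

C$51,462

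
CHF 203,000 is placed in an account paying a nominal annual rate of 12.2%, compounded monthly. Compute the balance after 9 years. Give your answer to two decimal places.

CHF 605,262.36

i = 0.122/12 = 0.0101667 per month; n = 9·12 = 108.
FV = 203,000 × (1 + 0.0101667)^108 = 605,262.3637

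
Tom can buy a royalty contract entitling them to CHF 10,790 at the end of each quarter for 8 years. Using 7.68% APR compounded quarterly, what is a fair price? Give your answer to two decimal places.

CHF 256,192.22

Periodic rate i = 0.0768/4 = 0.0192; n = 8 × 4 = 32 periods.
Annuity factor a(32|0.0192) = 23.743487; PV = 10790 × 23.743487 = 256,192.2244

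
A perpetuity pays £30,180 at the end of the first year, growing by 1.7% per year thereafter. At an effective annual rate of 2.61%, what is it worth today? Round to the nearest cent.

£3,316,483.52

PV = D₁/(r − g) = 30180/(0.0261 − 0.017) = 3,316,483.5165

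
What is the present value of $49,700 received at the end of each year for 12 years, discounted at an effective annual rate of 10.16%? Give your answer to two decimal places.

PV = PMT · [1 − (1+i)^(−n)] / i = 49700 · 6.760615 = 336,002.5789

$336,002.58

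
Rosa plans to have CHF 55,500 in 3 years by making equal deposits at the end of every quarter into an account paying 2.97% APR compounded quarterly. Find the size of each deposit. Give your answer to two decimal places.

i = 0.0297/4 = 0.007425 per quarter; n = 3·4 = 12.
PMT = 55500 / ( [(1+0.007425)^12 − 1] / 0.007425 ) = 55500 / 12.502384 = 4,439.1534

CHF 4,439.15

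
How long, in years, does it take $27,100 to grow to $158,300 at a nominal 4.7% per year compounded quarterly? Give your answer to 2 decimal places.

Periodic rate i = 0.047/4 = 0.01175.
n = ln(158300/27100) / ln(1+0.01175) = ln(5.84133) / 0.011682 = 151.0900 quarters
= 151.0900/4 years

37.77 years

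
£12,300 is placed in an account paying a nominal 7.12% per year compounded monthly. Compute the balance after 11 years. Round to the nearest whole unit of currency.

£26,856

Periodic rate i = 0.0712/12 = 0.00593333; n = 11 × 12 = 132 periods.
12,300 × (1+0.00593333)^132 = 12,300 × 2.183405 = 26,855.8834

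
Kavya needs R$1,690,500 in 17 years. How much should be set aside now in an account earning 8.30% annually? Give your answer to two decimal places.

R$435,844.34

Discount factor = (1+0.083)^(−17) = 0.257820; PV = 1,690,500 × 0.257820 = 435,844.3420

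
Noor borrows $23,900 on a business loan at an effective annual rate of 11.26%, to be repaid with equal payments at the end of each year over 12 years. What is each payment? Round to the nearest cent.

$3,726.97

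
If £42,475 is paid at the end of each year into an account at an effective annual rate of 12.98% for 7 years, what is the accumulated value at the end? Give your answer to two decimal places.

£441,665.49

Accumulation factor s(7|0.1298) = 10.398246; FV = 42475 × 10.398246 = 441,665.4872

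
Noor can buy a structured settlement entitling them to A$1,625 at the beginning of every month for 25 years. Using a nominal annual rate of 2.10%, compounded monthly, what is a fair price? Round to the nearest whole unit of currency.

A$379,681

With 12 periods per year: i = 0.00175, n = 300.
Annuity factor a(300|0.00175) × (1+i) = 233.649970; PV = 1625 × 233.649970 = 379,681.2010
Payments are at the start of each period, so multiply by (1+i).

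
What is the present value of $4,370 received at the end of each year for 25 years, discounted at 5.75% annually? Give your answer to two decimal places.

$57,215.30

PV = PMT · [1 − (1+i)^(−n)] / i = 4370 · 13.092747 = 57,215.3031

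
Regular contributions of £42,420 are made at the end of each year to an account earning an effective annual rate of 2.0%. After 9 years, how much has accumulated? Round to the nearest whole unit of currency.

£413,791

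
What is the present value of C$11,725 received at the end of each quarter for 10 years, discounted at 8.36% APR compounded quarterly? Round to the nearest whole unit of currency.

C$315,738

With 4 periods per year: i = 0.0209, n = 40.
PV = PMT · [1 − (1+i)^(−n)] / i = 11725 · 26.928630 = 315,738.1836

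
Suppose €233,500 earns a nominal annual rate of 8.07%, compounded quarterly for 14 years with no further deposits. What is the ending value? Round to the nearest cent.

With 4 periods per year: i = 0.020175, n = 56.
233,500 × (1+0.020175)^56 = 233,500 × 3.060426 = 714,609.4893

€714,609.49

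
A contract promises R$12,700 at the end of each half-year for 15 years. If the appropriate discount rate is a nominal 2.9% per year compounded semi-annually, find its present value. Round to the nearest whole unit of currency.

R$307,174

i = 0.029/2 = 0.0145 per half-year; n = 15·2 = 30.
PV = PMT · [1 − (1+i)^(−n)] / i = 12700 · 24.186923 = 307,173.9204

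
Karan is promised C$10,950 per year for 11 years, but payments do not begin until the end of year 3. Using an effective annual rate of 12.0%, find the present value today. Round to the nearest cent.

C$51,831.80

Value one period before first payment (t=2): 10950 × [1 − (1+0.12)^(−11)] / 0.12 = 10950 × 5.937699 = 65,017.8055
PV₀ = 65,017.8055 / (1+0.12)^2 = 65,017.8055 / 1.254400 = 51,831.7965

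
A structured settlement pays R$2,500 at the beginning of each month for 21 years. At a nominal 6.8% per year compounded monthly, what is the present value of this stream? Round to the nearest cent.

R$336,858.48

i = 0.068/12 = 0.00566667 per month; n = 21·12 = 252.
PV = 2500 × [1 − (1+0.00566667)^(−252)] / 0.00566667 × (1+i) = 2500 × 134.743390 = 336,858.4754
Payments are at the start of each period, so multiply by (1+i).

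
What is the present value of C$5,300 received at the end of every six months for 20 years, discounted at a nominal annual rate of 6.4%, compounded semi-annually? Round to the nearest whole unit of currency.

C$118,642

Periodic rate i = 0.064/2 = 0.032; n = 20 × 2 = 40 periods.
PV = PMT · [1 − (1+i)^(−n)] / i = 5300 · 22.385339 = 118,642.2969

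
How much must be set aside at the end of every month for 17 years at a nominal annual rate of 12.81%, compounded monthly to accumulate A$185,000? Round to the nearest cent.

i = 0.1281/12 = 0.010675 per month; n = 17·12 = 204.
FV-annuity factor = 723.625707; PMT = 185000 / 723.625707 = 255.6570

A$255.66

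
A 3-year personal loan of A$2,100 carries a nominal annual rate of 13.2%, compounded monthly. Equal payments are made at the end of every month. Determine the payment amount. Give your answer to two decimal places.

With 12 periods per year: i = 0.011, n = 36.
Annuity-PV factor = 29.594235; PMT = 2100 / 29.594235 = 70.9598

A$70.96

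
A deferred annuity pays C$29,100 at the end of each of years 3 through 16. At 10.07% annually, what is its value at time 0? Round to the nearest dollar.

C$176,267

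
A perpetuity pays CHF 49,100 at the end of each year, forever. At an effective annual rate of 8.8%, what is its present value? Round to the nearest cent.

PV = C/r = 49100/0.088 = 557,954.5455

CHF 557,954.55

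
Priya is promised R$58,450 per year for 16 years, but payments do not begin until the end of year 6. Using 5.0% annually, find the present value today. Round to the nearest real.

PV at t=5 (ordinary 16-year annuity): 58450 × a(16|0.05) = 58450 × 10.837770 = 633,467.6308
Discount back 5 years: 633,467.6308 × (1+0.05)^(−5) = 633,467.6308 × 0.783526 = 496,338.4643

R$496,338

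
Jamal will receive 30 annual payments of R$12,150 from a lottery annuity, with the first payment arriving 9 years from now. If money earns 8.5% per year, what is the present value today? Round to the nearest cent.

Value one period before first payment (t=8): 12150 × [1 − (1+0.085)^(−30)] / 0.085 = 12150 × 10.746844 = 130,574.1524
PV₀ = 130,574.1524 / (1+0.085)^8 = 130,574.1524 / 1.920604 = 67,985.9718

R$67,985.97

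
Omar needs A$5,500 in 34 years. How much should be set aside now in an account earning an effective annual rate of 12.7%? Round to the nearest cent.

Discount factor = (1+0.127)^(−34) = 0.017163; PV = 5,500 × 0.017163 = 94.3951

A$94.40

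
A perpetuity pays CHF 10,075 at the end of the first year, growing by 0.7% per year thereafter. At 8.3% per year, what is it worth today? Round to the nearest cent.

CHF 132,565.79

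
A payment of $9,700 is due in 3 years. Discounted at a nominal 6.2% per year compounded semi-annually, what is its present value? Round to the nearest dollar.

$8,076

i = 0.062/2 = 0.031 per half-year; n = 3·2 = 6.
PV = FV·(1+i)^(−n) = 9,700 × 0.832622 = 8,076.4358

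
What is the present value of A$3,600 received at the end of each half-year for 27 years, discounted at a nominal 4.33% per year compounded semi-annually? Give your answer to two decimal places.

A$113,978.46

i = 0.0433/2 = 0.02165 per half-year; n = 27·2 = 54.
PV = PMT · [1 − (1+i)^(−n)] / i = 3600 · 31.660683 = 113,978.4570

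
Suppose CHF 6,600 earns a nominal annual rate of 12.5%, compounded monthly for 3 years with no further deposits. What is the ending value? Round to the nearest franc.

i = 0.125/12 = 0.0104167 per month; n = 3·12 = 36.
FV = PV·(1+i)^n = 6,600 × 1.452172 = 9,584.3349

CHF 9,584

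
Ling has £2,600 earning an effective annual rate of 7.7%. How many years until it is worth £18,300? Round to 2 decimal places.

n = ln(18300/2600) / ln(1+0.077) = ln(7.03846) / 0.074179 = 26.3064 years

26.31 years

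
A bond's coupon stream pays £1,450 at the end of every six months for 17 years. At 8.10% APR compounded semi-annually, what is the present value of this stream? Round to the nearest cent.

Periodic rate i = 0.081/2 = 0.0405; n = 17 × 2 = 34 periods.
Annuity factor a(34|0.0405) = 18.289381; PV = 1450 × 18.289381 = 26,519.6026

£26,519.60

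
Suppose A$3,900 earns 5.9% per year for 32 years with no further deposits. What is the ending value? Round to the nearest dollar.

FV = PV·(1+i)^n = 3,900 × 6.261390 = 24,419.4192

A$24,419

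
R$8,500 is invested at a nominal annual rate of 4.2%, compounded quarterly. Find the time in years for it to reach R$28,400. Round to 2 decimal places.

28.87 years

Periodic rate i = 0.042/4 = 0.0105.
n = ln(28400/8500) / ln(1+0.0105) = ln(3.34118) / 0.010445 = 115.4900 quarters
= 115.4900/4 years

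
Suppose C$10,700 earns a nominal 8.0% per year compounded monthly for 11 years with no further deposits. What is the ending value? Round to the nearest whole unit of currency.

C$25,721

i = 0.08/12 = 0.00666667 per month; n = 11·12 = 132.
FV = 10,700 × (1 + 0.00666667)^132 = 25,721.4013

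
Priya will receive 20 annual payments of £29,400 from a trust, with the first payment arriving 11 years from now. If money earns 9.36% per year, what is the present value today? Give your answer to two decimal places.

PV at t=10 (ordinary 20-year annuity): 29400 × a(20|0.0936) = 29400 × 8.899106 = 261,633.7256
PV₀ = 261,633.7256 / (1+0.0936)^10 = 261,633.7256 / 2.446724 = 106,932.2512

£106,932.25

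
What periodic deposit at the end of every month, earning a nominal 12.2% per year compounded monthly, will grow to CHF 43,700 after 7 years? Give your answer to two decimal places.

CHF 331.82

With 12 periods per year: i = 0.0101667, n = 84.
FV-annuity factor = 131.696762; PMT = 43700 / 131.696762 = 331.8229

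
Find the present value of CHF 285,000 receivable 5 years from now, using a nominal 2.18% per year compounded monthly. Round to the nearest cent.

i = 0.0218/12 = 0.00181667 per month; n = 5·12 = 60.
PV = FV·(1+i)^(−n) = 285,000 × 0.896819 = 255,593.4430

CHF 255,593.44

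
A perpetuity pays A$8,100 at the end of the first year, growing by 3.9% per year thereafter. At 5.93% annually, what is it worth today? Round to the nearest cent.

PV = D₁/(r − g) = 8100/(0.0593 − 0.039) = 399,014.7783

A$399,014.78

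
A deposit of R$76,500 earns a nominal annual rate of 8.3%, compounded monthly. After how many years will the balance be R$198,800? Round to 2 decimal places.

Periodic rate i = 0.083/12 = 0.00691667.
n = ln(198800/76500) / ln(1+0.00691667) = ln(2.59869) / 0.006893 = 138.5505 months
= 138.5505/12 years

11.55 years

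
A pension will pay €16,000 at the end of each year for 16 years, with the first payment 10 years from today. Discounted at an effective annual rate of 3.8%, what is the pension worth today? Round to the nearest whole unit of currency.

€135,265

Value one period before first payment (t=9): 16000 × [1 − (1+0.038)^(−16)] / 0.038 = 16000 × 11.826111 = 189,217.7767
Discount back 9 years: 189,217.7767 × (1+0.038)^(−9) = 189,217.7767 × 0.714865 = 135,265.0987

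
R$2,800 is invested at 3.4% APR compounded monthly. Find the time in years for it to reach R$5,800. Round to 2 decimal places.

Periodic rate i = 0.034/12 = 0.00283333.
(1+i)^n = 5800/2800 = 2.07143, so n = ln 2.07143 / ln 1.00283 = 257.3893 months
= 257.3893/12 years

21.45 years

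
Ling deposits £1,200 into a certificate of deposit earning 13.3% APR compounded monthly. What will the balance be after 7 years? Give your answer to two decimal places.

£3,028.90

i = 0.133/12 = 0.0110833 per month; n = 7·12 = 84.
FV = PV·(1+i)^n = 1,200 × 2.524085 = 3,028.9017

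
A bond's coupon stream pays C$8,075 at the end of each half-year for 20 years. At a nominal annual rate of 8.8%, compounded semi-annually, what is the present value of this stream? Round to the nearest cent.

i = 0.088/2 = 0.044 per half-year; n = 20·2 = 40.
Annuity factor a(40|0.044) = 18.667260; PV = 8075 × 18.667260 = 150,738.1259

C$150,738.13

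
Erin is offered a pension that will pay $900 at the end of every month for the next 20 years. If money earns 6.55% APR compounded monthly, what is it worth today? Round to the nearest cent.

$120,237.32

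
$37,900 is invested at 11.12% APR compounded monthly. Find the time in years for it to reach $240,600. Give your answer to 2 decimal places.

16.70 years

Periodic rate i = 0.1112/12 = 0.00926667.
(1+i)^n = 240600/37900 = 6.34828, so n = ln 6.34828 / ln 1.00927 = 200.3671 months
= 200.3671/12 years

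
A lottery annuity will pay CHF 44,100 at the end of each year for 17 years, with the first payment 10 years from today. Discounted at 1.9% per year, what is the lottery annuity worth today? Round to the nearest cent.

Value one period before first payment (t=9): 44100 × [1 − (1+0.019)^(−17)] / 0.019 = 44100 × 14.412055 = 635,571.6346
Discount back 9 years: 635,571.6346 × (1+0.019)^(−9) = 635,571.6346 × 0.844175 = 536,533.5085

CHF 536,533.51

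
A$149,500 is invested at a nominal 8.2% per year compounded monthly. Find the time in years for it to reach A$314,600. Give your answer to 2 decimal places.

9.10 years

Periodic rate i = 0.082/12 = 0.00683333.
n = ln(314600/149500) / ln(1+0.00683333) = ln(2.10435) / 0.006810 = 109.2504 months
= 109.2504/12 years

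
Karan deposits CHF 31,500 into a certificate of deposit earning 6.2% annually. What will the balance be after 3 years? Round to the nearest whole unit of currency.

CHF 37,730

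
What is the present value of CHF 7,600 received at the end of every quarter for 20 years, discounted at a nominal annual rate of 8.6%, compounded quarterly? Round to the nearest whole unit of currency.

CHF 289,026

i = 0.086/4 = 0.0215 per quarter; n = 20·4 = 80.
PV = 7600 × [1 − (1+0.0215)^(−80)] / 0.0215 = 7600 × 38.029753 = 289,026.1229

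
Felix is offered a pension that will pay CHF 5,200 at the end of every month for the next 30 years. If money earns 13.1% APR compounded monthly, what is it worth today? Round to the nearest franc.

CHF 466,777

i = 0.131/12 = 0.0109167 per month; n = 30·12 = 360.
PV = PMT · [1 − (1+i)^(−n)] / i = 5200 · 89.764901 = 466,777.4847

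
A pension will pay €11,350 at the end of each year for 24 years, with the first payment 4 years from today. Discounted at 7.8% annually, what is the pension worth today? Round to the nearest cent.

Value one period before first payment (t=3): 11350 × [1 − (1+0.078)^(−24)] / 0.078 = 11350 × 10.706755 = 121,521.6743
PV₀ = 121,521.6743 / (1+0.078)^3 = 121,521.6743 / 1.252727 = 97,005.7464

€97,005.75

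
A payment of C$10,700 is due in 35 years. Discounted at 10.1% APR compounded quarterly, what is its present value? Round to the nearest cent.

C$326.00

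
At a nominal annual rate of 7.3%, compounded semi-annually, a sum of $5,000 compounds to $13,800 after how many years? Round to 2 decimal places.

Periodic rate i = 0.073/2 = 0.0365.
(1+i)^n = 13800/5000 = 2.76000, so n = ln 2.76000 / ln 1.0365 = 28.3191 half-years
= 28.3191/2 years

14.16 years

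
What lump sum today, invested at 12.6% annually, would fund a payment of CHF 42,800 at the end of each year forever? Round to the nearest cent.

PV = C/r = 42800/0.126 = 339,682.5397

CHF 339,682.54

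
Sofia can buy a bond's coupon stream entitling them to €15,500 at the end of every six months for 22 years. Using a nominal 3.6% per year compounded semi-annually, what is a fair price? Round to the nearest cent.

With 2 periods per year: i = 0.018, n = 44.
PV = PMT · [1 − (1+i)^(−n)] / i = 15500 · 30.214467 = 468,324.2418

€468,324.24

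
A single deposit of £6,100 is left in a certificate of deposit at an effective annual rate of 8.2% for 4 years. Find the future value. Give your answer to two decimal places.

FV = PV·(1+i)^n = 6,100 × 1.370595 = 8,360.6276

£8,360.63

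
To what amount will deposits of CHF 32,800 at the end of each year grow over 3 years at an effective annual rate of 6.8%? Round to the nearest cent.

FV = PMT · [(1+i)^n − 1] / i = 32800 · 3.208624 = 105,242.8672

CHF 105,242.87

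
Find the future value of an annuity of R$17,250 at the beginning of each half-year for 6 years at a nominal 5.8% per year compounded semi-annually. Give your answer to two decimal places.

R$250,485.71

Periodic rate i = 0.058/2 = 0.029; n = 6 × 2 = 12 periods.
FV = PMT · [(1+i)^n − 1] / i × (1+i) = 17250 · 14.520911 = 250,485.7086
(Beginning-of-period payments → annuity-due factor ×(1+i).)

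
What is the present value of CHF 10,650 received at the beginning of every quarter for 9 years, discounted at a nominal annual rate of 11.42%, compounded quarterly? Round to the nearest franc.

CHF 244,411

With 4 periods per year: i = 0.02855, n = 36.
Annuity factor a(36|0.02855) × (1+i) = 22.949376; PV = 10650 × 22.949376 = 244,410.8558
(annuity-due: payments at period start, so ×(1+i).)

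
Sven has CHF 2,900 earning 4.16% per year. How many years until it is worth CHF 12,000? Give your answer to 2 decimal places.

34.84 years

(1+i)^n = 12000/2900 = 4.13793, so n = ln 4.13793 / ln 1.0416 = 34.8446 years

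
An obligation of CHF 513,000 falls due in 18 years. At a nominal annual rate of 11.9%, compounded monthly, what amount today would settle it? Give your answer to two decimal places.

i = 0.119/12 = 0.00991667 per month; n = 18·12 = 216.
PV = FV·(1+i)^(−n) = 513,000 × 0.118665 = 60,875.2628

CHF 60,875.26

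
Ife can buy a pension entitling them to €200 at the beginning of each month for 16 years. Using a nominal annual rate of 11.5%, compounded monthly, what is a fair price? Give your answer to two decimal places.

Periodic rate i = 0.115/12 = 0.00958333; n = 16 × 12 = 192 periods.
PV = PMT · [1 − (1+i)^(−n)] / i × (1+i) = 200 · 88.469535 = 17,693.9070
(Beginning-of-period payments → annuity-due factor ×(1+i).)

€17,693.91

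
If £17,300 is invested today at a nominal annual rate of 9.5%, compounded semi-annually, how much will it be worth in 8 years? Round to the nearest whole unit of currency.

£36,351

With 2 periods per year: i = 0.0475, n = 16.
FV = 17,300 × (1 + 0.0475)^16 = 36,350.5184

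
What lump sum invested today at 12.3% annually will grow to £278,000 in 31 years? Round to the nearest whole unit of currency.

PV = FV·(1+i)^(−n) = 278,000 × 0.027430 = 7,625.5707

£7,626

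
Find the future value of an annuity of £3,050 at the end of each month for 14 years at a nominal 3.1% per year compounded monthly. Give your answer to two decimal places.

i = 0.031/12 = 0.00258333 per month; n = 14·12 = 168.
Accumulation factor s(168|0.00258333) = 210.021438; FV = 3050 × 210.021438 = 640,565.3866

£640,565.39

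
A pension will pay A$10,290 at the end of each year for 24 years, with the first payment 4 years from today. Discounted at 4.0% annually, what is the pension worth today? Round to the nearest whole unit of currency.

Value one period before first payment (t=3): 10290 × [1 − (1+0.04)^(−24)] / 0.04 = 10290 × 15.246963 = 156,891.2507
Discount back 3 years: 156,891.2507 × (1+0.04)^(−3) = 156,891.2507 × 0.888996 = 139,475.7506

A$139,476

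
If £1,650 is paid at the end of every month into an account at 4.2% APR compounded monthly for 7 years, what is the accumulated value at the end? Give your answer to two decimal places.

With 12 periods per year: i = 0.0035, n = 84.
FV = 1650 × [(1+0.0035)^84 − 1] / 0.0035 = 1650 × 97.455811 = 160,802.0885

£160,802.09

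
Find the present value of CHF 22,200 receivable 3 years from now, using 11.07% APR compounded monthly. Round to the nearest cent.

CHF 15,950.89

With 12 periods per year: i = 0.009225, n = 36.
PV = FV·(1+i)^(−n) = 22,200 × 0.718509 = 15,950.8919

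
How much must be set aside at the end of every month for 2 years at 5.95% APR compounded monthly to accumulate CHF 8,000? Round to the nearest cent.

With 12 periods per year: i = 0.00495833, n = 24.
FV-annuity factor = 25.419582; PMT = 8000 / 25.419582 = 314.7180

CHF 314.72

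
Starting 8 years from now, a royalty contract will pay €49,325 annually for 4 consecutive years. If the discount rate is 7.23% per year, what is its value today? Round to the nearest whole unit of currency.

€101,963

Value one period before first payment (t=7): 49325 × [1 − (1+0.0723)^(−4)] / 0.0723 = 49325 × 3.369698 = 166,210.3517
Discount back 7 years: 166,210.3517 × (1+0.0723)^(−7) = 166,210.3517 × 0.613459 = 101,963.3103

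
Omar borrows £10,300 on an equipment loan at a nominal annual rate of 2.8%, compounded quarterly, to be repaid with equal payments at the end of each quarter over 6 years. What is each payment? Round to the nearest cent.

£467.72

With 4 periods per year: i = 0.007, n = 24.
PMT = 10300 / ( [1 − (1+0.007)^(−24)] / 0.007 ) = 10300 / 22.021609 = 467.7224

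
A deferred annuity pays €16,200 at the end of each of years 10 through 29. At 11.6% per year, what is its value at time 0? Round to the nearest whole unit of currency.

€46,218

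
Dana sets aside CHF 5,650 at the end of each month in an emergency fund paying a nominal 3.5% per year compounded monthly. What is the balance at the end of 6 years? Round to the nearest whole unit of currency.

CHF 451,937

With 12 periods per year: i = 0.00291667, n = 72.
FV = 5650 × [(1+0.00291667)^72 − 1] / 0.00291667 = 5650 × 79.988927 = 451,937.4368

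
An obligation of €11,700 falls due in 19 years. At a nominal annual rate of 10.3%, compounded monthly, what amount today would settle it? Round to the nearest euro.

€1,667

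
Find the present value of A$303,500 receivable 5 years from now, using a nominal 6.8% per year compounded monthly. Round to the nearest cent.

A$216,229.71

With 12 periods per year: i = 0.00566667, n = 60.
PV = FV·(1+i)^(−n) = 303,500 × 0.712454 = 216,229.7111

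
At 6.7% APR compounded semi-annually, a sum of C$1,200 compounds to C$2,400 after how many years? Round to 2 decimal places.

10.52 years

Periodic rate i = 0.067/2 = 0.0335.
(1+i)^n = 2400/1200 = 2.00000, so n = ln 2.00000 / ln 1.0335 = 21.0356 half-years
= 21.0356/2 years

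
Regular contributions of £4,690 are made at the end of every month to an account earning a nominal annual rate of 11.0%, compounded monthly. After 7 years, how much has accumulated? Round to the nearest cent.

With 12 periods per year: i = 0.00916667, n = 84.
FV = 4690 × [(1+0.00916667)^84 − 1] / 0.00916667 = 4690 × 125.694940 = 589,509.2664

£589,509.27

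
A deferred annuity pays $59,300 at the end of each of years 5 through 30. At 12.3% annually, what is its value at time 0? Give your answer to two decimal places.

Value one period before first payment (t=4): 59300 × [1 − (1+0.123)^(−26)] / 0.123 = 59300 × 7.731771 = 458,494.0373
Discount back 4 years: 458,494.0373 × (1+0.123)^(−4) = 458,494.0373 × 0.628754 = 288,280.1020

$288,280.10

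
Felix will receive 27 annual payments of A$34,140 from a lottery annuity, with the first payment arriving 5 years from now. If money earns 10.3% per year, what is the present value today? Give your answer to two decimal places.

A$208,065.86

Value one period before first payment (t=4): 34140 × [1 − (1+0.103)^(−27)] / 0.103 = 34140 × 9.020682 = 307,966.0706
PV₀ = 307,966.0706 / (1+0.103)^4 = 307,966.0706 / 1.480137 = 208,065.8581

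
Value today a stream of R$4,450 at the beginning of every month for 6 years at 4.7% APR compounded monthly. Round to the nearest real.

Periodic rate i = 0.047/12 = 0.00391667; n = 6 × 12 = 72 periods.
Annuity factor a(72|0.00391667) × (1+i) = 62.877840; PV = 4450 × 62.877840 = 279,806.3860
(annuity-due: payments at period start, so ×(1+i).)

R$279,806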